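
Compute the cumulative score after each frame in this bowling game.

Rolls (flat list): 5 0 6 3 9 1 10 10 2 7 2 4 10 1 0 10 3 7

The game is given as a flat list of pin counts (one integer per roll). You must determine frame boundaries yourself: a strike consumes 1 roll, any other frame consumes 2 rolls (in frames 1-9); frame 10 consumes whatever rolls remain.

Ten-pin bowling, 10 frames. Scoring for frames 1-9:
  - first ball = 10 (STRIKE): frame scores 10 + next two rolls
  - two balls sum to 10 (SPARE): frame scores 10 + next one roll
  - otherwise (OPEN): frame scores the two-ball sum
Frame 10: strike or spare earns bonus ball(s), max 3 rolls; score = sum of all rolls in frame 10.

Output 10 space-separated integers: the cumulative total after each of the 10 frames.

Answer: 5 14 34 56 75 84 90 101 102 122

Derivation:
Frame 1: OPEN (5+0=5). Cumulative: 5
Frame 2: OPEN (6+3=9). Cumulative: 14
Frame 3: SPARE (9+1=10). 10 + next roll (10) = 20. Cumulative: 34
Frame 4: STRIKE. 10 + next two rolls (10+2) = 22. Cumulative: 56
Frame 5: STRIKE. 10 + next two rolls (2+7) = 19. Cumulative: 75
Frame 6: OPEN (2+7=9). Cumulative: 84
Frame 7: OPEN (2+4=6). Cumulative: 90
Frame 8: STRIKE. 10 + next two rolls (1+0) = 11. Cumulative: 101
Frame 9: OPEN (1+0=1). Cumulative: 102
Frame 10: STRIKE. Sum of all frame-10 rolls (10+3+7) = 20. Cumulative: 122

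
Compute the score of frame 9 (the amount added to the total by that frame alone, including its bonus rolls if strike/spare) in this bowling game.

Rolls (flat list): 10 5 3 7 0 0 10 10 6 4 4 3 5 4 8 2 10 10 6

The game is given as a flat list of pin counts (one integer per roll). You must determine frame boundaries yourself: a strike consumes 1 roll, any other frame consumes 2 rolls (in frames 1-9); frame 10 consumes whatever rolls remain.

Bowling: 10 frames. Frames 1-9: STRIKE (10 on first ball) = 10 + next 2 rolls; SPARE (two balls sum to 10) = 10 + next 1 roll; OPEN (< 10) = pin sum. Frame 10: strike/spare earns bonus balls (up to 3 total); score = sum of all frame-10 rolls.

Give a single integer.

Answer: 20

Derivation:
Frame 1: STRIKE. 10 + next two rolls (5+3) = 18. Cumulative: 18
Frame 2: OPEN (5+3=8). Cumulative: 26
Frame 3: OPEN (7+0=7). Cumulative: 33
Frame 4: SPARE (0+10=10). 10 + next roll (10) = 20. Cumulative: 53
Frame 5: STRIKE. 10 + next two rolls (6+4) = 20. Cumulative: 73
Frame 6: SPARE (6+4=10). 10 + next roll (4) = 14. Cumulative: 87
Frame 7: OPEN (4+3=7). Cumulative: 94
Frame 8: OPEN (5+4=9). Cumulative: 103
Frame 9: SPARE (8+2=10). 10 + next roll (10) = 20. Cumulative: 123
Frame 10: STRIKE. Sum of all frame-10 rolls (10+10+6) = 26. Cumulative: 149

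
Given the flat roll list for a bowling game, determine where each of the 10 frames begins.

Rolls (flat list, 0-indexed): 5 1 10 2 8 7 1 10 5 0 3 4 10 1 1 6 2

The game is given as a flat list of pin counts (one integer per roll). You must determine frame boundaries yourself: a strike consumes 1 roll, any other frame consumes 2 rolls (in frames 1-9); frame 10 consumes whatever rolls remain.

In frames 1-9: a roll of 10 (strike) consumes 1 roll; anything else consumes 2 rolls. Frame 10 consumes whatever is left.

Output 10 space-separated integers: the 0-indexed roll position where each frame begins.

Answer: 0 2 3 5 7 8 10 12 13 15

Derivation:
Frame 1 starts at roll index 0: rolls=5,1 (sum=6), consumes 2 rolls
Frame 2 starts at roll index 2: roll=10 (strike), consumes 1 roll
Frame 3 starts at roll index 3: rolls=2,8 (sum=10), consumes 2 rolls
Frame 4 starts at roll index 5: rolls=7,1 (sum=8), consumes 2 rolls
Frame 5 starts at roll index 7: roll=10 (strike), consumes 1 roll
Frame 6 starts at roll index 8: rolls=5,0 (sum=5), consumes 2 rolls
Frame 7 starts at roll index 10: rolls=3,4 (sum=7), consumes 2 rolls
Frame 8 starts at roll index 12: roll=10 (strike), consumes 1 roll
Frame 9 starts at roll index 13: rolls=1,1 (sum=2), consumes 2 rolls
Frame 10 starts at roll index 15: 2 remaining rolls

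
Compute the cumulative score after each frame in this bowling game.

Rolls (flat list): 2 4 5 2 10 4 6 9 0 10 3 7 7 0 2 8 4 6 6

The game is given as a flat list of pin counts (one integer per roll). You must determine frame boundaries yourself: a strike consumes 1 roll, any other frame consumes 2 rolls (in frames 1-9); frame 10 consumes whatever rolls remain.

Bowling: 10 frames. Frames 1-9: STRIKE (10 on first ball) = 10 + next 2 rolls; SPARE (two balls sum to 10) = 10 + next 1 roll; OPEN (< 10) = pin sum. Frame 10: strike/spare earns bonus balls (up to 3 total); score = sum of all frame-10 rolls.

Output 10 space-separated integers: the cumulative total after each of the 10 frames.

Frame 1: OPEN (2+4=6). Cumulative: 6
Frame 2: OPEN (5+2=7). Cumulative: 13
Frame 3: STRIKE. 10 + next two rolls (4+6) = 20. Cumulative: 33
Frame 4: SPARE (4+6=10). 10 + next roll (9) = 19. Cumulative: 52
Frame 5: OPEN (9+0=9). Cumulative: 61
Frame 6: STRIKE. 10 + next two rolls (3+7) = 20. Cumulative: 81
Frame 7: SPARE (3+7=10). 10 + next roll (7) = 17. Cumulative: 98
Frame 8: OPEN (7+0=7). Cumulative: 105
Frame 9: SPARE (2+8=10). 10 + next roll (4) = 14. Cumulative: 119
Frame 10: SPARE. Sum of all frame-10 rolls (4+6+6) = 16. Cumulative: 135

Answer: 6 13 33 52 61 81 98 105 119 135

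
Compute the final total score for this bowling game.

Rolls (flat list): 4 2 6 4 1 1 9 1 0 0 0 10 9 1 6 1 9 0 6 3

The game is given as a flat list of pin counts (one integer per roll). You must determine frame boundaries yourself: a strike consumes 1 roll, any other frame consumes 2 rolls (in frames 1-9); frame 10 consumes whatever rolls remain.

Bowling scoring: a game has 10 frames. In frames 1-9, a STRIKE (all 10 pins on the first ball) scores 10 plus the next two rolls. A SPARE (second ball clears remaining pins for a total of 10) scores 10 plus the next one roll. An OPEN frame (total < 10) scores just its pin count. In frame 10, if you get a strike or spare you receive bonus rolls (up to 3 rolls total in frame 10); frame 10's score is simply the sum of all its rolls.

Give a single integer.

Frame 1: OPEN (4+2=6). Cumulative: 6
Frame 2: SPARE (6+4=10). 10 + next roll (1) = 11. Cumulative: 17
Frame 3: OPEN (1+1=2). Cumulative: 19
Frame 4: SPARE (9+1=10). 10 + next roll (0) = 10. Cumulative: 29
Frame 5: OPEN (0+0=0). Cumulative: 29
Frame 6: SPARE (0+10=10). 10 + next roll (9) = 19. Cumulative: 48
Frame 7: SPARE (9+1=10). 10 + next roll (6) = 16. Cumulative: 64
Frame 8: OPEN (6+1=7). Cumulative: 71
Frame 9: OPEN (9+0=9). Cumulative: 80
Frame 10: OPEN. Sum of all frame-10 rolls (6+3) = 9. Cumulative: 89

Answer: 89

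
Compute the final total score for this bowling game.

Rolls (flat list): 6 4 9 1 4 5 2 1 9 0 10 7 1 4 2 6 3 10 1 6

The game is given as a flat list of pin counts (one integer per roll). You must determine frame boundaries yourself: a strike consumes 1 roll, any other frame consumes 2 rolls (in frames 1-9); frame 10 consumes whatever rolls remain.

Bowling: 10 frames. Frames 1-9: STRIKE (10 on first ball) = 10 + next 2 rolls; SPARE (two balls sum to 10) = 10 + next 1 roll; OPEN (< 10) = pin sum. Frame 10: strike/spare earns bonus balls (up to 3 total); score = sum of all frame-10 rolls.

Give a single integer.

Answer: 112

Derivation:
Frame 1: SPARE (6+4=10). 10 + next roll (9) = 19. Cumulative: 19
Frame 2: SPARE (9+1=10). 10 + next roll (4) = 14. Cumulative: 33
Frame 3: OPEN (4+5=9). Cumulative: 42
Frame 4: OPEN (2+1=3). Cumulative: 45
Frame 5: OPEN (9+0=9). Cumulative: 54
Frame 6: STRIKE. 10 + next two rolls (7+1) = 18. Cumulative: 72
Frame 7: OPEN (7+1=8). Cumulative: 80
Frame 8: OPEN (4+2=6). Cumulative: 86
Frame 9: OPEN (6+3=9). Cumulative: 95
Frame 10: STRIKE. Sum of all frame-10 rolls (10+1+6) = 17. Cumulative: 112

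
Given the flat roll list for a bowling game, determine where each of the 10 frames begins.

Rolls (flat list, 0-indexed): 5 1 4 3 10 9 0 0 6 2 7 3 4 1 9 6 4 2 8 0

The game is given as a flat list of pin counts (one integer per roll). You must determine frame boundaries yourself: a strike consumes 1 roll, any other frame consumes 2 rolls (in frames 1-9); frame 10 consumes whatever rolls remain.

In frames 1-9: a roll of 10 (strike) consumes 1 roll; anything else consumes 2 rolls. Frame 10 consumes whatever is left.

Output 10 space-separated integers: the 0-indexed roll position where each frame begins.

Answer: 0 2 4 5 7 9 11 13 15 17

Derivation:
Frame 1 starts at roll index 0: rolls=5,1 (sum=6), consumes 2 rolls
Frame 2 starts at roll index 2: rolls=4,3 (sum=7), consumes 2 rolls
Frame 3 starts at roll index 4: roll=10 (strike), consumes 1 roll
Frame 4 starts at roll index 5: rolls=9,0 (sum=9), consumes 2 rolls
Frame 5 starts at roll index 7: rolls=0,6 (sum=6), consumes 2 rolls
Frame 6 starts at roll index 9: rolls=2,7 (sum=9), consumes 2 rolls
Frame 7 starts at roll index 11: rolls=3,4 (sum=7), consumes 2 rolls
Frame 8 starts at roll index 13: rolls=1,9 (sum=10), consumes 2 rolls
Frame 9 starts at roll index 15: rolls=6,4 (sum=10), consumes 2 rolls
Frame 10 starts at roll index 17: 3 remaining rolls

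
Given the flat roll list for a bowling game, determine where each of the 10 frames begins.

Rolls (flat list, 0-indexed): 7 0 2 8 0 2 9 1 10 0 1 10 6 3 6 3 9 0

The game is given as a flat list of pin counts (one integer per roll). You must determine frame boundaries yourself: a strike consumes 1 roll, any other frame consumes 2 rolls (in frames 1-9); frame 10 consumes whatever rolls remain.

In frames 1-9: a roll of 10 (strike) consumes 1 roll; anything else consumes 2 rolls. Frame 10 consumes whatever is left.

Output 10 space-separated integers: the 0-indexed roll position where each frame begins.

Frame 1 starts at roll index 0: rolls=7,0 (sum=7), consumes 2 rolls
Frame 2 starts at roll index 2: rolls=2,8 (sum=10), consumes 2 rolls
Frame 3 starts at roll index 4: rolls=0,2 (sum=2), consumes 2 rolls
Frame 4 starts at roll index 6: rolls=9,1 (sum=10), consumes 2 rolls
Frame 5 starts at roll index 8: roll=10 (strike), consumes 1 roll
Frame 6 starts at roll index 9: rolls=0,1 (sum=1), consumes 2 rolls
Frame 7 starts at roll index 11: roll=10 (strike), consumes 1 roll
Frame 8 starts at roll index 12: rolls=6,3 (sum=9), consumes 2 rolls
Frame 9 starts at roll index 14: rolls=6,3 (sum=9), consumes 2 rolls
Frame 10 starts at roll index 16: 2 remaining rolls

Answer: 0 2 4 6 8 9 11 12 14 16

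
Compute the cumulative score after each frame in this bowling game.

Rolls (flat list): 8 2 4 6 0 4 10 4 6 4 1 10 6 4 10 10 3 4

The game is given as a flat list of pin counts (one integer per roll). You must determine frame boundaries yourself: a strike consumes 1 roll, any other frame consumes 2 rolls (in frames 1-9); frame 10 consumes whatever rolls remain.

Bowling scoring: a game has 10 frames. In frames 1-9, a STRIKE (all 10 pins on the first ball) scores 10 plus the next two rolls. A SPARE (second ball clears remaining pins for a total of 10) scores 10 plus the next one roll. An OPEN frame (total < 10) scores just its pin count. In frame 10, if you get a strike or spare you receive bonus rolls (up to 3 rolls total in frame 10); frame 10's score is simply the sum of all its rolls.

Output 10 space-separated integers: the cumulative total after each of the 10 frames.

Answer: 14 24 28 48 62 67 87 107 130 147

Derivation:
Frame 1: SPARE (8+2=10). 10 + next roll (4) = 14. Cumulative: 14
Frame 2: SPARE (4+6=10). 10 + next roll (0) = 10. Cumulative: 24
Frame 3: OPEN (0+4=4). Cumulative: 28
Frame 4: STRIKE. 10 + next two rolls (4+6) = 20. Cumulative: 48
Frame 5: SPARE (4+6=10). 10 + next roll (4) = 14. Cumulative: 62
Frame 6: OPEN (4+1=5). Cumulative: 67
Frame 7: STRIKE. 10 + next two rolls (6+4) = 20. Cumulative: 87
Frame 8: SPARE (6+4=10). 10 + next roll (10) = 20. Cumulative: 107
Frame 9: STRIKE. 10 + next two rolls (10+3) = 23. Cumulative: 130
Frame 10: STRIKE. Sum of all frame-10 rolls (10+3+4) = 17. Cumulative: 147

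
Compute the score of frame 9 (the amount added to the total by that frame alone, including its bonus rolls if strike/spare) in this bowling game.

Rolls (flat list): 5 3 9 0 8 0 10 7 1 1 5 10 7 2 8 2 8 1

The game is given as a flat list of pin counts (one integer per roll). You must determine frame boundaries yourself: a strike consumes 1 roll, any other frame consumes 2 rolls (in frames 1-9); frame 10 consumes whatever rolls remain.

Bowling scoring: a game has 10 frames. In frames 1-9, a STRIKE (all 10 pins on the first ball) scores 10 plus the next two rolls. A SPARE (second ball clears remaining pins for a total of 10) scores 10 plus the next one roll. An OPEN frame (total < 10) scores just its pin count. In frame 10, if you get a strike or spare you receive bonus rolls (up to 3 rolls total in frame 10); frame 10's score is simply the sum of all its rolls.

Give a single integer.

Frame 1: OPEN (5+3=8). Cumulative: 8
Frame 2: OPEN (9+0=9). Cumulative: 17
Frame 3: OPEN (8+0=8). Cumulative: 25
Frame 4: STRIKE. 10 + next two rolls (7+1) = 18. Cumulative: 43
Frame 5: OPEN (7+1=8). Cumulative: 51
Frame 6: OPEN (1+5=6). Cumulative: 57
Frame 7: STRIKE. 10 + next two rolls (7+2) = 19. Cumulative: 76
Frame 8: OPEN (7+2=9). Cumulative: 85
Frame 9: SPARE (8+2=10). 10 + next roll (8) = 18. Cumulative: 103
Frame 10: OPEN. Sum of all frame-10 rolls (8+1) = 9. Cumulative: 112

Answer: 18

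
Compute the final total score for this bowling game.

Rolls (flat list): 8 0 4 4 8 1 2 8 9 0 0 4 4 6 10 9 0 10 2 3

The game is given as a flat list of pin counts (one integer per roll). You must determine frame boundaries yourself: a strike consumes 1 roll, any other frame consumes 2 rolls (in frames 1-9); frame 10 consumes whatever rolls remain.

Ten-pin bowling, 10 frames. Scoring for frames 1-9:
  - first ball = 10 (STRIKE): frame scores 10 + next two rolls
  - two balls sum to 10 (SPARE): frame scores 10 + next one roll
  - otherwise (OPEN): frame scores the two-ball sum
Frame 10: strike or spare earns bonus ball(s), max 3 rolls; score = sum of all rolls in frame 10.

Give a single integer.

Answer: 120

Derivation:
Frame 1: OPEN (8+0=8). Cumulative: 8
Frame 2: OPEN (4+4=8). Cumulative: 16
Frame 3: OPEN (8+1=9). Cumulative: 25
Frame 4: SPARE (2+8=10). 10 + next roll (9) = 19. Cumulative: 44
Frame 5: OPEN (9+0=9). Cumulative: 53
Frame 6: OPEN (0+4=4). Cumulative: 57
Frame 7: SPARE (4+6=10). 10 + next roll (10) = 20. Cumulative: 77
Frame 8: STRIKE. 10 + next two rolls (9+0) = 19. Cumulative: 96
Frame 9: OPEN (9+0=9). Cumulative: 105
Frame 10: STRIKE. Sum of all frame-10 rolls (10+2+3) = 15. Cumulative: 120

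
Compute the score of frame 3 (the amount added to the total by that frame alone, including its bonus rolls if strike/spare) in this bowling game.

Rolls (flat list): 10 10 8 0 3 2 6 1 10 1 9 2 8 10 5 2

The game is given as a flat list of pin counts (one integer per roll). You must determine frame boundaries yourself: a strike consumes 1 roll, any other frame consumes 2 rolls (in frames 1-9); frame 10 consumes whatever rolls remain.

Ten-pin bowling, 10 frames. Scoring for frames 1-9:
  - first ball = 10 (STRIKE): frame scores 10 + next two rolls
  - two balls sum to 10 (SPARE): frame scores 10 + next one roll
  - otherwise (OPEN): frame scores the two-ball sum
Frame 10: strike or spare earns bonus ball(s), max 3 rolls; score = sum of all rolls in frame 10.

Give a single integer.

Answer: 8

Derivation:
Frame 1: STRIKE. 10 + next two rolls (10+8) = 28. Cumulative: 28
Frame 2: STRIKE. 10 + next two rolls (8+0) = 18. Cumulative: 46
Frame 3: OPEN (8+0=8). Cumulative: 54
Frame 4: OPEN (3+2=5). Cumulative: 59
Frame 5: OPEN (6+1=7). Cumulative: 66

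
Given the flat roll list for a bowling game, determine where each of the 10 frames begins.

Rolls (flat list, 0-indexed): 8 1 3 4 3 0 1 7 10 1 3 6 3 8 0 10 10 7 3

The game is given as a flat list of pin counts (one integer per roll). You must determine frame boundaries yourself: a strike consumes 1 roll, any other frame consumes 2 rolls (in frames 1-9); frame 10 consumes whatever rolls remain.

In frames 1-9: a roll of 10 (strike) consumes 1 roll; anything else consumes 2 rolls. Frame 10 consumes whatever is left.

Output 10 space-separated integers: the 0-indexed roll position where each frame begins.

Frame 1 starts at roll index 0: rolls=8,1 (sum=9), consumes 2 rolls
Frame 2 starts at roll index 2: rolls=3,4 (sum=7), consumes 2 rolls
Frame 3 starts at roll index 4: rolls=3,0 (sum=3), consumes 2 rolls
Frame 4 starts at roll index 6: rolls=1,7 (sum=8), consumes 2 rolls
Frame 5 starts at roll index 8: roll=10 (strike), consumes 1 roll
Frame 6 starts at roll index 9: rolls=1,3 (sum=4), consumes 2 rolls
Frame 7 starts at roll index 11: rolls=6,3 (sum=9), consumes 2 rolls
Frame 8 starts at roll index 13: rolls=8,0 (sum=8), consumes 2 rolls
Frame 9 starts at roll index 15: roll=10 (strike), consumes 1 roll
Frame 10 starts at roll index 16: 3 remaining rolls

Answer: 0 2 4 6 8 9 11 13 15 16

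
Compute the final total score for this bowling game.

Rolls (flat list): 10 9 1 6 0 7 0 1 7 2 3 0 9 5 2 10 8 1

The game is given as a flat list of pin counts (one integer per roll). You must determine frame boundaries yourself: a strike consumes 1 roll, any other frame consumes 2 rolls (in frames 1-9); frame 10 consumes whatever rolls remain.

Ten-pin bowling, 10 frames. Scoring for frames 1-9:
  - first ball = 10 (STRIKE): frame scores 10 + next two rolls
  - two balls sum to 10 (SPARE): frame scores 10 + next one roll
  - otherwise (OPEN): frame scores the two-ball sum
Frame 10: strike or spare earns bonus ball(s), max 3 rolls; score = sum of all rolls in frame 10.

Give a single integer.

Answer: 106

Derivation:
Frame 1: STRIKE. 10 + next two rolls (9+1) = 20. Cumulative: 20
Frame 2: SPARE (9+1=10). 10 + next roll (6) = 16. Cumulative: 36
Frame 3: OPEN (6+0=6). Cumulative: 42
Frame 4: OPEN (7+0=7). Cumulative: 49
Frame 5: OPEN (1+7=8). Cumulative: 57
Frame 6: OPEN (2+3=5). Cumulative: 62
Frame 7: OPEN (0+9=9). Cumulative: 71
Frame 8: OPEN (5+2=7). Cumulative: 78
Frame 9: STRIKE. 10 + next two rolls (8+1) = 19. Cumulative: 97
Frame 10: OPEN. Sum of all frame-10 rolls (8+1) = 9. Cumulative: 106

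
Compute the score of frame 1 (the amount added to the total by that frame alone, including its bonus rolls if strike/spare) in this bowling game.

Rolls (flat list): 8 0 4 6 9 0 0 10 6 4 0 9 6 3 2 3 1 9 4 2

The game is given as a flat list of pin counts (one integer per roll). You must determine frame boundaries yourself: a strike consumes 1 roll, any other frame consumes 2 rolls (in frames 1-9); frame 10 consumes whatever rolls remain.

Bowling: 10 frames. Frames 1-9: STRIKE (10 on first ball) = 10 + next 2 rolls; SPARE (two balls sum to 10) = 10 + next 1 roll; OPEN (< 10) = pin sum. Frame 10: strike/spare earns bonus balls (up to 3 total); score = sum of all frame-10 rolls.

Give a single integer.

Frame 1: OPEN (8+0=8). Cumulative: 8
Frame 2: SPARE (4+6=10). 10 + next roll (9) = 19. Cumulative: 27
Frame 3: OPEN (9+0=9). Cumulative: 36

Answer: 8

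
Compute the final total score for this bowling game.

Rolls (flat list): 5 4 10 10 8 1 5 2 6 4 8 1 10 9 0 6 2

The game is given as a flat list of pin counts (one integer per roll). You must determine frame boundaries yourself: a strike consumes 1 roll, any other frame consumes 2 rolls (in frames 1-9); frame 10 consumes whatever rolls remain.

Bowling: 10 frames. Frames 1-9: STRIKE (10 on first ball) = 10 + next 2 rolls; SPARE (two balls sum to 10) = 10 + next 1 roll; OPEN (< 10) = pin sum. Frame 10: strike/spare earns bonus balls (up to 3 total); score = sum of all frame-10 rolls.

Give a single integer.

Answer: 135

Derivation:
Frame 1: OPEN (5+4=9). Cumulative: 9
Frame 2: STRIKE. 10 + next two rolls (10+8) = 28. Cumulative: 37
Frame 3: STRIKE. 10 + next two rolls (8+1) = 19. Cumulative: 56
Frame 4: OPEN (8+1=9). Cumulative: 65
Frame 5: OPEN (5+2=7). Cumulative: 72
Frame 6: SPARE (6+4=10). 10 + next roll (8) = 18. Cumulative: 90
Frame 7: OPEN (8+1=9). Cumulative: 99
Frame 8: STRIKE. 10 + next two rolls (9+0) = 19. Cumulative: 118
Frame 9: OPEN (9+0=9). Cumulative: 127
Frame 10: OPEN. Sum of all frame-10 rolls (6+2) = 8. Cumulative: 135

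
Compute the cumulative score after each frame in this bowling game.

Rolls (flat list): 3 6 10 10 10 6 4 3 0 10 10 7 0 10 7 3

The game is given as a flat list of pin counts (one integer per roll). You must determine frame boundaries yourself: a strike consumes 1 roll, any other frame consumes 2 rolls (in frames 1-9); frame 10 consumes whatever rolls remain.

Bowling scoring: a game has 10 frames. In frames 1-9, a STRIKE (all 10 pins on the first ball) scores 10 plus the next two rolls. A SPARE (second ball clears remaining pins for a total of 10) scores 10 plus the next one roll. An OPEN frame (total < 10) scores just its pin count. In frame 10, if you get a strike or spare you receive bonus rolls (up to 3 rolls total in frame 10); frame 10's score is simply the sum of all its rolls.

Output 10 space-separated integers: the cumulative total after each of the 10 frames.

Frame 1: OPEN (3+6=9). Cumulative: 9
Frame 2: STRIKE. 10 + next two rolls (10+10) = 30. Cumulative: 39
Frame 3: STRIKE. 10 + next two rolls (10+6) = 26. Cumulative: 65
Frame 4: STRIKE. 10 + next two rolls (6+4) = 20. Cumulative: 85
Frame 5: SPARE (6+4=10). 10 + next roll (3) = 13. Cumulative: 98
Frame 6: OPEN (3+0=3). Cumulative: 101
Frame 7: STRIKE. 10 + next two rolls (10+7) = 27. Cumulative: 128
Frame 8: STRIKE. 10 + next two rolls (7+0) = 17. Cumulative: 145
Frame 9: OPEN (7+0=7). Cumulative: 152
Frame 10: STRIKE. Sum of all frame-10 rolls (10+7+3) = 20. Cumulative: 172

Answer: 9 39 65 85 98 101 128 145 152 172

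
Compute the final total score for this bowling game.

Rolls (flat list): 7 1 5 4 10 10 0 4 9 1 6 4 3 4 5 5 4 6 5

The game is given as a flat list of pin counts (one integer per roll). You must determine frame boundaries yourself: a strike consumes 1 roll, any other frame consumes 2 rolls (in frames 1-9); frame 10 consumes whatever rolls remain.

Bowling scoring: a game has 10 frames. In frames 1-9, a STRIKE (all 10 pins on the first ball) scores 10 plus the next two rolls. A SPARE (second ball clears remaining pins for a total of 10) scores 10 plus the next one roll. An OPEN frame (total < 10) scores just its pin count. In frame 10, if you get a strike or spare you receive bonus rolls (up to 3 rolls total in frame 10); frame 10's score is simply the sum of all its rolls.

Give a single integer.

Answer: 120

Derivation:
Frame 1: OPEN (7+1=8). Cumulative: 8
Frame 2: OPEN (5+4=9). Cumulative: 17
Frame 3: STRIKE. 10 + next two rolls (10+0) = 20. Cumulative: 37
Frame 4: STRIKE. 10 + next two rolls (0+4) = 14. Cumulative: 51
Frame 5: OPEN (0+4=4). Cumulative: 55
Frame 6: SPARE (9+1=10). 10 + next roll (6) = 16. Cumulative: 71
Frame 7: SPARE (6+4=10). 10 + next roll (3) = 13. Cumulative: 84
Frame 8: OPEN (3+4=7). Cumulative: 91
Frame 9: SPARE (5+5=10). 10 + next roll (4) = 14. Cumulative: 105
Frame 10: SPARE. Sum of all frame-10 rolls (4+6+5) = 15. Cumulative: 120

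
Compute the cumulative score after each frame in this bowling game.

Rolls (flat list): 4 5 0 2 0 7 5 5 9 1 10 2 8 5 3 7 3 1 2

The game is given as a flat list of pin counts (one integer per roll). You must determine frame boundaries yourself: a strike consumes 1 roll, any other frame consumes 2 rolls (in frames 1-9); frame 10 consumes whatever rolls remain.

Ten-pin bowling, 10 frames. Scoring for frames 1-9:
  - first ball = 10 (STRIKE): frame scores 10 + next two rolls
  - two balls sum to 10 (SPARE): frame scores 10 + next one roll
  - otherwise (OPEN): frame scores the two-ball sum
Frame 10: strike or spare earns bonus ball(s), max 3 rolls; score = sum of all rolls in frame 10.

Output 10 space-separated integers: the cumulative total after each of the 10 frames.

Answer: 9 11 18 37 57 77 92 100 111 114

Derivation:
Frame 1: OPEN (4+5=9). Cumulative: 9
Frame 2: OPEN (0+2=2). Cumulative: 11
Frame 3: OPEN (0+7=7). Cumulative: 18
Frame 4: SPARE (5+5=10). 10 + next roll (9) = 19. Cumulative: 37
Frame 5: SPARE (9+1=10). 10 + next roll (10) = 20. Cumulative: 57
Frame 6: STRIKE. 10 + next two rolls (2+8) = 20. Cumulative: 77
Frame 7: SPARE (2+8=10). 10 + next roll (5) = 15. Cumulative: 92
Frame 8: OPEN (5+3=8). Cumulative: 100
Frame 9: SPARE (7+3=10). 10 + next roll (1) = 11. Cumulative: 111
Frame 10: OPEN. Sum of all frame-10 rolls (1+2) = 3. Cumulative: 114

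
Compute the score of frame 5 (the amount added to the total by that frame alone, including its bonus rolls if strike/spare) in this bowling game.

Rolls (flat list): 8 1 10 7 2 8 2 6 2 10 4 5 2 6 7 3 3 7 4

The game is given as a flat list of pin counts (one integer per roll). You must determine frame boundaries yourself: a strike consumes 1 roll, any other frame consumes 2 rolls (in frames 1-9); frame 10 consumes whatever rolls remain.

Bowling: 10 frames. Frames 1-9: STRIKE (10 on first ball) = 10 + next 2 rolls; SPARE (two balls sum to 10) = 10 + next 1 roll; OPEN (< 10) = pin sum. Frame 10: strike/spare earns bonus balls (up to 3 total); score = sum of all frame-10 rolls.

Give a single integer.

Frame 1: OPEN (8+1=9). Cumulative: 9
Frame 2: STRIKE. 10 + next two rolls (7+2) = 19. Cumulative: 28
Frame 3: OPEN (7+2=9). Cumulative: 37
Frame 4: SPARE (8+2=10). 10 + next roll (6) = 16. Cumulative: 53
Frame 5: OPEN (6+2=8). Cumulative: 61
Frame 6: STRIKE. 10 + next two rolls (4+5) = 19. Cumulative: 80
Frame 7: OPEN (4+5=9). Cumulative: 89

Answer: 8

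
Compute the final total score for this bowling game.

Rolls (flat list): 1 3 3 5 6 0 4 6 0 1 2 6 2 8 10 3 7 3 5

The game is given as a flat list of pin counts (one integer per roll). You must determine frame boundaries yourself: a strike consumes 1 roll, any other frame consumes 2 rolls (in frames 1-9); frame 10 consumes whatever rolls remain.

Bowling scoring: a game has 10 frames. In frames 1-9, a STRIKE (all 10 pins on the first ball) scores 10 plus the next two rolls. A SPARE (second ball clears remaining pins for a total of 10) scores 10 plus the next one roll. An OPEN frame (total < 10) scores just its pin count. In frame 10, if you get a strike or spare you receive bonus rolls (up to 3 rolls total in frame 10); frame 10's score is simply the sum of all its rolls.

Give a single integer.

Frame 1: OPEN (1+3=4). Cumulative: 4
Frame 2: OPEN (3+5=8). Cumulative: 12
Frame 3: OPEN (6+0=6). Cumulative: 18
Frame 4: SPARE (4+6=10). 10 + next roll (0) = 10. Cumulative: 28
Frame 5: OPEN (0+1=1). Cumulative: 29
Frame 6: OPEN (2+6=8). Cumulative: 37
Frame 7: SPARE (2+8=10). 10 + next roll (10) = 20. Cumulative: 57
Frame 8: STRIKE. 10 + next two rolls (3+7) = 20. Cumulative: 77
Frame 9: SPARE (3+7=10). 10 + next roll (3) = 13. Cumulative: 90
Frame 10: OPEN. Sum of all frame-10 rolls (3+5) = 8. Cumulative: 98

Answer: 98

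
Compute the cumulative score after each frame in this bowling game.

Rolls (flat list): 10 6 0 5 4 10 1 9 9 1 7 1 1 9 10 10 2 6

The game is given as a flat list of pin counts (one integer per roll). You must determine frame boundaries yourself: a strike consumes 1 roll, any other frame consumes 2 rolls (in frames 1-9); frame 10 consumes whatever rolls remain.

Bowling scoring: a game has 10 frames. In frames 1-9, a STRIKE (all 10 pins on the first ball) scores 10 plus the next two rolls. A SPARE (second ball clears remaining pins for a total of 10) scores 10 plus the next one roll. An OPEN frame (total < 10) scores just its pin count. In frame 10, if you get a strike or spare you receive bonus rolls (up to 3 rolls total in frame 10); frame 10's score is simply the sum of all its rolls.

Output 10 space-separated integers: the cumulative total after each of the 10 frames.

Answer: 16 22 31 51 70 87 95 115 137 155

Derivation:
Frame 1: STRIKE. 10 + next two rolls (6+0) = 16. Cumulative: 16
Frame 2: OPEN (6+0=6). Cumulative: 22
Frame 3: OPEN (5+4=9). Cumulative: 31
Frame 4: STRIKE. 10 + next two rolls (1+9) = 20. Cumulative: 51
Frame 5: SPARE (1+9=10). 10 + next roll (9) = 19. Cumulative: 70
Frame 6: SPARE (9+1=10). 10 + next roll (7) = 17. Cumulative: 87
Frame 7: OPEN (7+1=8). Cumulative: 95
Frame 8: SPARE (1+9=10). 10 + next roll (10) = 20. Cumulative: 115
Frame 9: STRIKE. 10 + next two rolls (10+2) = 22. Cumulative: 137
Frame 10: STRIKE. Sum of all frame-10 rolls (10+2+6) = 18. Cumulative: 155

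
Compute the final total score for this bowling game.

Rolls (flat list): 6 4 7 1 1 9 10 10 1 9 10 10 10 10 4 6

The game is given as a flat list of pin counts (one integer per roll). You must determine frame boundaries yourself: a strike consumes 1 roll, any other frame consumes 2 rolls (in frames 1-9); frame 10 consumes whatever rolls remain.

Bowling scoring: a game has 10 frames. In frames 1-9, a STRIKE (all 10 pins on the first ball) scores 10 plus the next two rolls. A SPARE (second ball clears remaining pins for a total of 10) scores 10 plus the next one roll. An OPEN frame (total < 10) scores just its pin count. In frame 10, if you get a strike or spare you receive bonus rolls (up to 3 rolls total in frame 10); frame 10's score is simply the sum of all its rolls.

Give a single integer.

Frame 1: SPARE (6+4=10). 10 + next roll (7) = 17. Cumulative: 17
Frame 2: OPEN (7+1=8). Cumulative: 25
Frame 3: SPARE (1+9=10). 10 + next roll (10) = 20. Cumulative: 45
Frame 4: STRIKE. 10 + next two rolls (10+1) = 21. Cumulative: 66
Frame 5: STRIKE. 10 + next two rolls (1+9) = 20. Cumulative: 86
Frame 6: SPARE (1+9=10). 10 + next roll (10) = 20. Cumulative: 106
Frame 7: STRIKE. 10 + next two rolls (10+10) = 30. Cumulative: 136
Frame 8: STRIKE. 10 + next two rolls (10+10) = 30. Cumulative: 166
Frame 9: STRIKE. 10 + next two rolls (10+4) = 24. Cumulative: 190
Frame 10: STRIKE. Sum of all frame-10 rolls (10+4+6) = 20. Cumulative: 210

Answer: 210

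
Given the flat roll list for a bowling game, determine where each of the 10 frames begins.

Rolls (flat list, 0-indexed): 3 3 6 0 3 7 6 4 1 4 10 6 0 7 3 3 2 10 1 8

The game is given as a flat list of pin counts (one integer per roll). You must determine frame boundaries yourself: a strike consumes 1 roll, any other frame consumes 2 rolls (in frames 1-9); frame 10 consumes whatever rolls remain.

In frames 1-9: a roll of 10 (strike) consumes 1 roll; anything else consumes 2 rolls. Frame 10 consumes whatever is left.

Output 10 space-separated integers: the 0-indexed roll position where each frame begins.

Frame 1 starts at roll index 0: rolls=3,3 (sum=6), consumes 2 rolls
Frame 2 starts at roll index 2: rolls=6,0 (sum=6), consumes 2 rolls
Frame 3 starts at roll index 4: rolls=3,7 (sum=10), consumes 2 rolls
Frame 4 starts at roll index 6: rolls=6,4 (sum=10), consumes 2 rolls
Frame 5 starts at roll index 8: rolls=1,4 (sum=5), consumes 2 rolls
Frame 6 starts at roll index 10: roll=10 (strike), consumes 1 roll
Frame 7 starts at roll index 11: rolls=6,0 (sum=6), consumes 2 rolls
Frame 8 starts at roll index 13: rolls=7,3 (sum=10), consumes 2 rolls
Frame 9 starts at roll index 15: rolls=3,2 (sum=5), consumes 2 rolls
Frame 10 starts at roll index 17: 3 remaining rolls

Answer: 0 2 4 6 8 10 11 13 15 17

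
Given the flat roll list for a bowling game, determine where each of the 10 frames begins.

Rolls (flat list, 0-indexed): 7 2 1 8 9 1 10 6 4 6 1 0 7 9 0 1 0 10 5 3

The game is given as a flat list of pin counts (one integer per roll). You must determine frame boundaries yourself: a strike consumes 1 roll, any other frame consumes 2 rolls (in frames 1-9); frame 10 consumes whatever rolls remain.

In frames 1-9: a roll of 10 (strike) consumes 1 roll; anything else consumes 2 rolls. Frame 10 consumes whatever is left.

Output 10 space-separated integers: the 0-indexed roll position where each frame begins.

Frame 1 starts at roll index 0: rolls=7,2 (sum=9), consumes 2 rolls
Frame 2 starts at roll index 2: rolls=1,8 (sum=9), consumes 2 rolls
Frame 3 starts at roll index 4: rolls=9,1 (sum=10), consumes 2 rolls
Frame 4 starts at roll index 6: roll=10 (strike), consumes 1 roll
Frame 5 starts at roll index 7: rolls=6,4 (sum=10), consumes 2 rolls
Frame 6 starts at roll index 9: rolls=6,1 (sum=7), consumes 2 rolls
Frame 7 starts at roll index 11: rolls=0,7 (sum=7), consumes 2 rolls
Frame 8 starts at roll index 13: rolls=9,0 (sum=9), consumes 2 rolls
Frame 9 starts at roll index 15: rolls=1,0 (sum=1), consumes 2 rolls
Frame 10 starts at roll index 17: 3 remaining rolls

Answer: 0 2 4 6 7 9 11 13 15 17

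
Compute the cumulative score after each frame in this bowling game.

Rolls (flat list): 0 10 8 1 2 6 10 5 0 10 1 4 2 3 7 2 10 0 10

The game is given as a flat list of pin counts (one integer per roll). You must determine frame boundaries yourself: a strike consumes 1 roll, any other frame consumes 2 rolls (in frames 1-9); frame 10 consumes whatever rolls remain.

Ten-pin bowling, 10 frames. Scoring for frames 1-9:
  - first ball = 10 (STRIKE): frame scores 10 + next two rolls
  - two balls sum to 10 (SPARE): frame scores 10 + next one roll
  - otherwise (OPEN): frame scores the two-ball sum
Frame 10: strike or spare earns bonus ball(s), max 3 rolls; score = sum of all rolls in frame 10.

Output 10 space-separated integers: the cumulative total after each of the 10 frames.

Frame 1: SPARE (0+10=10). 10 + next roll (8) = 18. Cumulative: 18
Frame 2: OPEN (8+1=9). Cumulative: 27
Frame 3: OPEN (2+6=8). Cumulative: 35
Frame 4: STRIKE. 10 + next two rolls (5+0) = 15. Cumulative: 50
Frame 5: OPEN (5+0=5). Cumulative: 55
Frame 6: STRIKE. 10 + next two rolls (1+4) = 15. Cumulative: 70
Frame 7: OPEN (1+4=5). Cumulative: 75
Frame 8: OPEN (2+3=5). Cumulative: 80
Frame 9: OPEN (7+2=9). Cumulative: 89
Frame 10: STRIKE. Sum of all frame-10 rolls (10+0+10) = 20. Cumulative: 109

Answer: 18 27 35 50 55 70 75 80 89 109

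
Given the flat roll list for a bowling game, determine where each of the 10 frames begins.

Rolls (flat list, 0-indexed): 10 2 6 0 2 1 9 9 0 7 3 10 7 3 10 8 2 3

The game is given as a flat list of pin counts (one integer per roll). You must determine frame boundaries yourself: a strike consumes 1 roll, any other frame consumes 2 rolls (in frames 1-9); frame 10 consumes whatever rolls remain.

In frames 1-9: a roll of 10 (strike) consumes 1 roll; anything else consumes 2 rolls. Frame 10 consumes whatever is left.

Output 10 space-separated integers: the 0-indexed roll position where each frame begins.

Frame 1 starts at roll index 0: roll=10 (strike), consumes 1 roll
Frame 2 starts at roll index 1: rolls=2,6 (sum=8), consumes 2 rolls
Frame 3 starts at roll index 3: rolls=0,2 (sum=2), consumes 2 rolls
Frame 4 starts at roll index 5: rolls=1,9 (sum=10), consumes 2 rolls
Frame 5 starts at roll index 7: rolls=9,0 (sum=9), consumes 2 rolls
Frame 6 starts at roll index 9: rolls=7,3 (sum=10), consumes 2 rolls
Frame 7 starts at roll index 11: roll=10 (strike), consumes 1 roll
Frame 8 starts at roll index 12: rolls=7,3 (sum=10), consumes 2 rolls
Frame 9 starts at roll index 14: roll=10 (strike), consumes 1 roll
Frame 10 starts at roll index 15: 3 remaining rolls

Answer: 0 1 3 5 7 9 11 12 14 15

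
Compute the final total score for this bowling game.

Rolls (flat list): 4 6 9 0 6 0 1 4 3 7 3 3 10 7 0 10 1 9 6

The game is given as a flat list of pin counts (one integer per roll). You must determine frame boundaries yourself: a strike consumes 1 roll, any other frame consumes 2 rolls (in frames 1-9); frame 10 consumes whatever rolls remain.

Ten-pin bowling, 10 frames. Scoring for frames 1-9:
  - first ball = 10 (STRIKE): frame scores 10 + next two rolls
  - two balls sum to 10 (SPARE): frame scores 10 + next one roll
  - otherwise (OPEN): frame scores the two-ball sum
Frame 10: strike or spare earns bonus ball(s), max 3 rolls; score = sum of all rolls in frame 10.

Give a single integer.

Answer: 118

Derivation:
Frame 1: SPARE (4+6=10). 10 + next roll (9) = 19. Cumulative: 19
Frame 2: OPEN (9+0=9). Cumulative: 28
Frame 3: OPEN (6+0=6). Cumulative: 34
Frame 4: OPEN (1+4=5). Cumulative: 39
Frame 5: SPARE (3+7=10). 10 + next roll (3) = 13. Cumulative: 52
Frame 6: OPEN (3+3=6). Cumulative: 58
Frame 7: STRIKE. 10 + next two rolls (7+0) = 17. Cumulative: 75
Frame 8: OPEN (7+0=7). Cumulative: 82
Frame 9: STRIKE. 10 + next two rolls (1+9) = 20. Cumulative: 102
Frame 10: SPARE. Sum of all frame-10 rolls (1+9+6) = 16. Cumulative: 118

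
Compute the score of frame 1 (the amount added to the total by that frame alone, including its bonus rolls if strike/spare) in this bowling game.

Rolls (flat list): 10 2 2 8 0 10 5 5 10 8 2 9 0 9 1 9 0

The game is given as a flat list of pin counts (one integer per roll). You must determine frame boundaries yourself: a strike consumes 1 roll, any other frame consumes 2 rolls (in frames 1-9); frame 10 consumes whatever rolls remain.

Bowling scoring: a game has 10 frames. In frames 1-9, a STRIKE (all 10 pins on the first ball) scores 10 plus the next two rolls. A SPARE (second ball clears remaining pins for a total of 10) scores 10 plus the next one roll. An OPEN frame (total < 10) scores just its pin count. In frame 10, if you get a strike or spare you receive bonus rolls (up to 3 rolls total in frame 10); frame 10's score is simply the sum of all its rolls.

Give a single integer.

Answer: 14

Derivation:
Frame 1: STRIKE. 10 + next two rolls (2+2) = 14. Cumulative: 14
Frame 2: OPEN (2+2=4). Cumulative: 18
Frame 3: OPEN (8+0=8). Cumulative: 26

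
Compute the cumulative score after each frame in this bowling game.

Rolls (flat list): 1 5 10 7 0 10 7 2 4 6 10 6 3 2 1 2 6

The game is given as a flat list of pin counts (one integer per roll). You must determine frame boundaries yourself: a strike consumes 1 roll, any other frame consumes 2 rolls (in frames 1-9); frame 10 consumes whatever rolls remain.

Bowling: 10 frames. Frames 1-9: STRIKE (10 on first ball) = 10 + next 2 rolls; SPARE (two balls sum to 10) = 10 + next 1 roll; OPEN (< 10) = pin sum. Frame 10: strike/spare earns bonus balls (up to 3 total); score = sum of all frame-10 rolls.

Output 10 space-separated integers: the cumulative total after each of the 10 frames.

Answer: 6 23 30 49 58 78 97 106 109 117

Derivation:
Frame 1: OPEN (1+5=6). Cumulative: 6
Frame 2: STRIKE. 10 + next two rolls (7+0) = 17. Cumulative: 23
Frame 3: OPEN (7+0=7). Cumulative: 30
Frame 4: STRIKE. 10 + next two rolls (7+2) = 19. Cumulative: 49
Frame 5: OPEN (7+2=9). Cumulative: 58
Frame 6: SPARE (4+6=10). 10 + next roll (10) = 20. Cumulative: 78
Frame 7: STRIKE. 10 + next two rolls (6+3) = 19. Cumulative: 97
Frame 8: OPEN (6+3=9). Cumulative: 106
Frame 9: OPEN (2+1=3). Cumulative: 109
Frame 10: OPEN. Sum of all frame-10 rolls (2+6) = 8. Cumulative: 117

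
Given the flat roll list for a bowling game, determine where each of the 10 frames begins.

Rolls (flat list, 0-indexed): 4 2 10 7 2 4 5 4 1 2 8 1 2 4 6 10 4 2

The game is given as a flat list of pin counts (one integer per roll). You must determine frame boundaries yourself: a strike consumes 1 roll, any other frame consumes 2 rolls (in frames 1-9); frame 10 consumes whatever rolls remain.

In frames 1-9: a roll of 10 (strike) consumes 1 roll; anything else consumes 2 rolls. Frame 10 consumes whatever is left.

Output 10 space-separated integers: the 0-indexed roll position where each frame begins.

Frame 1 starts at roll index 0: rolls=4,2 (sum=6), consumes 2 rolls
Frame 2 starts at roll index 2: roll=10 (strike), consumes 1 roll
Frame 3 starts at roll index 3: rolls=7,2 (sum=9), consumes 2 rolls
Frame 4 starts at roll index 5: rolls=4,5 (sum=9), consumes 2 rolls
Frame 5 starts at roll index 7: rolls=4,1 (sum=5), consumes 2 rolls
Frame 6 starts at roll index 9: rolls=2,8 (sum=10), consumes 2 rolls
Frame 7 starts at roll index 11: rolls=1,2 (sum=3), consumes 2 rolls
Frame 8 starts at roll index 13: rolls=4,6 (sum=10), consumes 2 rolls
Frame 9 starts at roll index 15: roll=10 (strike), consumes 1 roll
Frame 10 starts at roll index 16: 2 remaining rolls

Answer: 0 2 3 5 7 9 11 13 15 16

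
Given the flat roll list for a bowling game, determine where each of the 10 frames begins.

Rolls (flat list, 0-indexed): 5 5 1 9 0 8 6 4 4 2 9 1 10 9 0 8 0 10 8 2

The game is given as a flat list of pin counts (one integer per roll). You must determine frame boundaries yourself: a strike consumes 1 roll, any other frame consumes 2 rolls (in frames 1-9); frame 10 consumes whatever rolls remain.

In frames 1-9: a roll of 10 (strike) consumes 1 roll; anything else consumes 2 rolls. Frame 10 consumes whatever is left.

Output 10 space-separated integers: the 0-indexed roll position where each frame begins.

Frame 1 starts at roll index 0: rolls=5,5 (sum=10), consumes 2 rolls
Frame 2 starts at roll index 2: rolls=1,9 (sum=10), consumes 2 rolls
Frame 3 starts at roll index 4: rolls=0,8 (sum=8), consumes 2 rolls
Frame 4 starts at roll index 6: rolls=6,4 (sum=10), consumes 2 rolls
Frame 5 starts at roll index 8: rolls=4,2 (sum=6), consumes 2 rolls
Frame 6 starts at roll index 10: rolls=9,1 (sum=10), consumes 2 rolls
Frame 7 starts at roll index 12: roll=10 (strike), consumes 1 roll
Frame 8 starts at roll index 13: rolls=9,0 (sum=9), consumes 2 rolls
Frame 9 starts at roll index 15: rolls=8,0 (sum=8), consumes 2 rolls
Frame 10 starts at roll index 17: 3 remaining rolls

Answer: 0 2 4 6 8 10 12 13 15 17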